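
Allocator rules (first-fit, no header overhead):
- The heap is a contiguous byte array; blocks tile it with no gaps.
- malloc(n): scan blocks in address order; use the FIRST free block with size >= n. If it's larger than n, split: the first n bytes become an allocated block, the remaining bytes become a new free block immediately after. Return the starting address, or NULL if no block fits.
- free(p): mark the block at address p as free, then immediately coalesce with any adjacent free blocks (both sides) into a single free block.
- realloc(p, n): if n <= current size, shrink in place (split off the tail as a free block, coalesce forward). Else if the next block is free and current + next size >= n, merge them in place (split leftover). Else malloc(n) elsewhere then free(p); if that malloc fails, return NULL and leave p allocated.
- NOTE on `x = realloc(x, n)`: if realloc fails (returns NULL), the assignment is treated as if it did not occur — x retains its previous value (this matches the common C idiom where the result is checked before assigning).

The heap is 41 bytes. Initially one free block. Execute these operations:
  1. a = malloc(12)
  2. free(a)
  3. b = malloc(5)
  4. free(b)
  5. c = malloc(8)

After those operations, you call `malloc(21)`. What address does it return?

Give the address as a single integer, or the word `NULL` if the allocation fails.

Op 1: a = malloc(12) -> a = 0; heap: [0-11 ALLOC][12-40 FREE]
Op 2: free(a) -> (freed a); heap: [0-40 FREE]
Op 3: b = malloc(5) -> b = 0; heap: [0-4 ALLOC][5-40 FREE]
Op 4: free(b) -> (freed b); heap: [0-40 FREE]
Op 5: c = malloc(8) -> c = 0; heap: [0-7 ALLOC][8-40 FREE]
malloc(21): first-fit scan over [0-7 ALLOC][8-40 FREE] -> 8

Answer: 8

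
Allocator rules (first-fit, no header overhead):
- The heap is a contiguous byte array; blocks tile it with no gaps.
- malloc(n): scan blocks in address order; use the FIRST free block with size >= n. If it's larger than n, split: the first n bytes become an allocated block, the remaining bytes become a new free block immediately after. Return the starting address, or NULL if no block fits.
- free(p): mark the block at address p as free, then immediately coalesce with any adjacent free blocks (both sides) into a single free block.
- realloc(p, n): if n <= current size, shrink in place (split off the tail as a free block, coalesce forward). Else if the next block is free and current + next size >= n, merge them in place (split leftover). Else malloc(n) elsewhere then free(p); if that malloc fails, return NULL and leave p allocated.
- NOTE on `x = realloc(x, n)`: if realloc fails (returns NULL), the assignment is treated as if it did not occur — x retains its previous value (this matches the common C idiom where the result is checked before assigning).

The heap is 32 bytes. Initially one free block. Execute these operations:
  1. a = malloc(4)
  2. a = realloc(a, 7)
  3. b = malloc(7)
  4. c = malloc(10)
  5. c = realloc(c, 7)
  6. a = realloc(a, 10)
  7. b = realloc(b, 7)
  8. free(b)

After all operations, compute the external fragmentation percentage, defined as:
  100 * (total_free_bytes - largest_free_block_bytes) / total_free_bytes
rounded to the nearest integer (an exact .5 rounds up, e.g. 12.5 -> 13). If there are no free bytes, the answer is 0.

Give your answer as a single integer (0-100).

Answer: 7

Derivation:
Op 1: a = malloc(4) -> a = 0; heap: [0-3 ALLOC][4-31 FREE]
Op 2: a = realloc(a, 7) -> a = 0; heap: [0-6 ALLOC][7-31 FREE]
Op 3: b = malloc(7) -> b = 7; heap: [0-6 ALLOC][7-13 ALLOC][14-31 FREE]
Op 4: c = malloc(10) -> c = 14; heap: [0-6 ALLOC][7-13 ALLOC][14-23 ALLOC][24-31 FREE]
Op 5: c = realloc(c, 7) -> c = 14; heap: [0-6 ALLOC][7-13 ALLOC][14-20 ALLOC][21-31 FREE]
Op 6: a = realloc(a, 10) -> a = 21; heap: [0-6 FREE][7-13 ALLOC][14-20 ALLOC][21-30 ALLOC][31-31 FREE]
Op 7: b = realloc(b, 7) -> b = 7; heap: [0-6 FREE][7-13 ALLOC][14-20 ALLOC][21-30 ALLOC][31-31 FREE]
Op 8: free(b) -> (freed b); heap: [0-13 FREE][14-20 ALLOC][21-30 ALLOC][31-31 FREE]
Free blocks: [14 1] total_free=15 largest=14 -> 100*(15-14)/15 = 100/15 ≈ 6.667 -> rounds to 7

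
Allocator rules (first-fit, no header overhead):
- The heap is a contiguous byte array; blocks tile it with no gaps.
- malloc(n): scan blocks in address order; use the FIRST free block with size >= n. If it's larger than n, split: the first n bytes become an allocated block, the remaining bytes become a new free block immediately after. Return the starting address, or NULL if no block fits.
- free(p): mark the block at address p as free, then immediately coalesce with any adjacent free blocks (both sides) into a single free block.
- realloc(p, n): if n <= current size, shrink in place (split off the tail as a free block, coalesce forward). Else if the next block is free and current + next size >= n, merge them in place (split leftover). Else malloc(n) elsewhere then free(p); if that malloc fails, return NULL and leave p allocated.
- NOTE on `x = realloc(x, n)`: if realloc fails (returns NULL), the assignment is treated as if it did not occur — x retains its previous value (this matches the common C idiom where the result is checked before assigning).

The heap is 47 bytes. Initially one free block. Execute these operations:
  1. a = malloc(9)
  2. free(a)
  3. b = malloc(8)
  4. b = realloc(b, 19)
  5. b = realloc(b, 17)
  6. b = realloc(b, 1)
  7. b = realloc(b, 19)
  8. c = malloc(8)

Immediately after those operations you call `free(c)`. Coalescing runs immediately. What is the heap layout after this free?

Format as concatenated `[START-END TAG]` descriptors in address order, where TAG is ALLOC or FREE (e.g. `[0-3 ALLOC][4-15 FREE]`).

Answer: [0-18 ALLOC][19-46 FREE]

Derivation:
Op 1: a = malloc(9) -> a = 0; heap: [0-8 ALLOC][9-46 FREE]
Op 2: free(a) -> (freed a); heap: [0-46 FREE]
Op 3: b = malloc(8) -> b = 0; heap: [0-7 ALLOC][8-46 FREE]
Op 4: b = realloc(b, 19) -> b = 0; heap: [0-18 ALLOC][19-46 FREE]
Op 5: b = realloc(b, 17) -> b = 0; heap: [0-16 ALLOC][17-46 FREE]
Op 6: b = realloc(b, 1) -> b = 0; heap: [0-0 ALLOC][1-46 FREE]
Op 7: b = realloc(b, 19) -> b = 0; heap: [0-18 ALLOC][19-46 FREE]
Op 8: c = malloc(8) -> c = 19; heap: [0-18 ALLOC][19-26 ALLOC][27-46 FREE]
free(c): c = 19 -> block [19-26 ALLOC]; mark free, coalesce with adjacent free neighbors -> [0-18 ALLOC][19-46 FREE]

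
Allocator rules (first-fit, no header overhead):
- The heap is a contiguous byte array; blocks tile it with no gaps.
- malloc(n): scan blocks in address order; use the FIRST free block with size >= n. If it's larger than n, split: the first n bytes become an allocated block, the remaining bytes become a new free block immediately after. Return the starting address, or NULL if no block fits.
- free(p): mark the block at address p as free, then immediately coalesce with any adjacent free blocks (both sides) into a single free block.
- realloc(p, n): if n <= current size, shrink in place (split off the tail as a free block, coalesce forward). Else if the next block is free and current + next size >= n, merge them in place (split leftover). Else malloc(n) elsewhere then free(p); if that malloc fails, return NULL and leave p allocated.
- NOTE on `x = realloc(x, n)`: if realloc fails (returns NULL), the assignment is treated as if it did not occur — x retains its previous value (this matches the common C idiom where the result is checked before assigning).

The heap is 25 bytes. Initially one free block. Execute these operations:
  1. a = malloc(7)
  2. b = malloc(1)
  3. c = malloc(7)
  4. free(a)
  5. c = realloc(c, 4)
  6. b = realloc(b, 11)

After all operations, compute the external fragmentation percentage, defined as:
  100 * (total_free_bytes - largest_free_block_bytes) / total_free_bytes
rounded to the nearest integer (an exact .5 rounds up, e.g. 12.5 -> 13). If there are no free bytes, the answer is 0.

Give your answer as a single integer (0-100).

Op 1: a = malloc(7) -> a = 0; heap: [0-6 ALLOC][7-24 FREE]
Op 2: b = malloc(1) -> b = 7; heap: [0-6 ALLOC][7-7 ALLOC][8-24 FREE]
Op 3: c = malloc(7) -> c = 8; heap: [0-6 ALLOC][7-7 ALLOC][8-14 ALLOC][15-24 FREE]
Op 4: free(a) -> (freed a); heap: [0-6 FREE][7-7 ALLOC][8-14 ALLOC][15-24 FREE]
Op 5: c = realloc(c, 4) -> c = 8; heap: [0-6 FREE][7-7 ALLOC][8-11 ALLOC][12-24 FREE]
Op 6: b = realloc(b, 11) -> b = 12; heap: [0-7 FREE][8-11 ALLOC][12-22 ALLOC][23-24 FREE]
Free blocks: [8 2] total_free=10 largest=8 -> 100*(10-8)/10 = 200/10 = 20

Answer: 20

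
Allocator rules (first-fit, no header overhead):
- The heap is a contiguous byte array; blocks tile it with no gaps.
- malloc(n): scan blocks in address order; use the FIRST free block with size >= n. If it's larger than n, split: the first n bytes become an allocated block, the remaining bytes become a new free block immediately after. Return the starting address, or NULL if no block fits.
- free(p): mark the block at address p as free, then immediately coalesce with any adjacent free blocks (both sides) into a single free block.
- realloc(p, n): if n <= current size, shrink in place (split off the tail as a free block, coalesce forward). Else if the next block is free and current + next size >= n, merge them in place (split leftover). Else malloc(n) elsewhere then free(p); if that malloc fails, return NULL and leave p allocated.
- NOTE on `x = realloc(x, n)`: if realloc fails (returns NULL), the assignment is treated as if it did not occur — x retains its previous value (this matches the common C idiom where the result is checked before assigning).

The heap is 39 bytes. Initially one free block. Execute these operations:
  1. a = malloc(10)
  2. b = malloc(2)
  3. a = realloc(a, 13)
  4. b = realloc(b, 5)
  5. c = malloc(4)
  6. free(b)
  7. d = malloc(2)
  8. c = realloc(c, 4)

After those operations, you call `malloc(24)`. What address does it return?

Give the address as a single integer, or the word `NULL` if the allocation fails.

Op 1: a = malloc(10) -> a = 0; heap: [0-9 ALLOC][10-38 FREE]
Op 2: b = malloc(2) -> b = 10; heap: [0-9 ALLOC][10-11 ALLOC][12-38 FREE]
Op 3: a = realloc(a, 13) -> a = 12; heap: [0-9 FREE][10-11 ALLOC][12-24 ALLOC][25-38 FREE]
Op 4: b = realloc(b, 5) -> b = 0; heap: [0-4 ALLOC][5-11 FREE][12-24 ALLOC][25-38 FREE]
Op 5: c = malloc(4) -> c = 5; heap: [0-4 ALLOC][5-8 ALLOC][9-11 FREE][12-24 ALLOC][25-38 FREE]
Op 6: free(b) -> (freed b); heap: [0-4 FREE][5-8 ALLOC][9-11 FREE][12-24 ALLOC][25-38 FREE]
Op 7: d = malloc(2) -> d = 0; heap: [0-1 ALLOC][2-4 FREE][5-8 ALLOC][9-11 FREE][12-24 ALLOC][25-38 FREE]
Op 8: c = realloc(c, 4) -> c = 5; heap: [0-1 ALLOC][2-4 FREE][5-8 ALLOC][9-11 FREE][12-24 ALLOC][25-38 FREE]
malloc(24): first-fit scan over [0-1 ALLOC][2-4 FREE][5-8 ALLOC][9-11 FREE][12-24 ALLOC][25-38 FREE] -> NULL

Answer: NULL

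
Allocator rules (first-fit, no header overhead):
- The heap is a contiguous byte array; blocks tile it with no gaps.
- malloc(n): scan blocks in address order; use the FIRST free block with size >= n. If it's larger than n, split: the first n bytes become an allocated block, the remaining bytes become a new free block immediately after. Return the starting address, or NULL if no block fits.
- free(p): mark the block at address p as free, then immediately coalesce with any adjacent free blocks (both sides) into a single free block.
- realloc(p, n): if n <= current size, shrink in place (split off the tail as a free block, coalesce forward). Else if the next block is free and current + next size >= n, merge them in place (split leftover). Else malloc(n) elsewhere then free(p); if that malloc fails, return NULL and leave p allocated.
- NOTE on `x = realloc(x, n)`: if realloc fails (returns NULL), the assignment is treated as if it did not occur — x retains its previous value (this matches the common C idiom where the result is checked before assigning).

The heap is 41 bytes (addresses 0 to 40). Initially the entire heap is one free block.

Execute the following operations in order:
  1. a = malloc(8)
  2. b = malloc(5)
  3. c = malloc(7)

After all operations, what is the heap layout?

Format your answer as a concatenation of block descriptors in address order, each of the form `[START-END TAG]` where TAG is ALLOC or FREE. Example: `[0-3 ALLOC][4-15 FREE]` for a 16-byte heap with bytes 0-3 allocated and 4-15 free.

Answer: [0-7 ALLOC][8-12 ALLOC][13-19 ALLOC][20-40 FREE]

Derivation:
Op 1: a = malloc(8) -> a = 0; heap: [0-7 ALLOC][8-40 FREE]
Op 2: b = malloc(5) -> b = 8; heap: [0-7 ALLOC][8-12 ALLOC][13-40 FREE]
Op 3: c = malloc(7) -> c = 13; heap: [0-7 ALLOC][8-12 ALLOC][13-19 ALLOC][20-40 FREE]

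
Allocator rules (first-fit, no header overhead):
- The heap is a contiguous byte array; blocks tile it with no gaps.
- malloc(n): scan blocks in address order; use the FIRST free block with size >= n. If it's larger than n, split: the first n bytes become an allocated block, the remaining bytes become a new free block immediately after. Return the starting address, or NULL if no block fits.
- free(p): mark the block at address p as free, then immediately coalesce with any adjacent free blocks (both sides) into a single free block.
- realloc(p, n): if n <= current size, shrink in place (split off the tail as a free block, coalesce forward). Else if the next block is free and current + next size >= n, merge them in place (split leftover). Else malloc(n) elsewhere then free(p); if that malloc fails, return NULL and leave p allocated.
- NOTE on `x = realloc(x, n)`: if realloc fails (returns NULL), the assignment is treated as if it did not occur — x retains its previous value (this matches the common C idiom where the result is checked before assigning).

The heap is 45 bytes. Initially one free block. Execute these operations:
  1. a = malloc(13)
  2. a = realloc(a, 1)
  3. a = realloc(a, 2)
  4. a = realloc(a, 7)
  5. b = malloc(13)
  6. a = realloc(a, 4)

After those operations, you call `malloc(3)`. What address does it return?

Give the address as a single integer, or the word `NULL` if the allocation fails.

Answer: 4

Derivation:
Op 1: a = malloc(13) -> a = 0; heap: [0-12 ALLOC][13-44 FREE]
Op 2: a = realloc(a, 1) -> a = 0; heap: [0-0 ALLOC][1-44 FREE]
Op 3: a = realloc(a, 2) -> a = 0; heap: [0-1 ALLOC][2-44 FREE]
Op 4: a = realloc(a, 7) -> a = 0; heap: [0-6 ALLOC][7-44 FREE]
Op 5: b = malloc(13) -> b = 7; heap: [0-6 ALLOC][7-19 ALLOC][20-44 FREE]
Op 6: a = realloc(a, 4) -> a = 0; heap: [0-3 ALLOC][4-6 FREE][7-19 ALLOC][20-44 FREE]
malloc(3): first-fit scan over [0-3 ALLOC][4-6 FREE][7-19 ALLOC][20-44 FREE] -> 4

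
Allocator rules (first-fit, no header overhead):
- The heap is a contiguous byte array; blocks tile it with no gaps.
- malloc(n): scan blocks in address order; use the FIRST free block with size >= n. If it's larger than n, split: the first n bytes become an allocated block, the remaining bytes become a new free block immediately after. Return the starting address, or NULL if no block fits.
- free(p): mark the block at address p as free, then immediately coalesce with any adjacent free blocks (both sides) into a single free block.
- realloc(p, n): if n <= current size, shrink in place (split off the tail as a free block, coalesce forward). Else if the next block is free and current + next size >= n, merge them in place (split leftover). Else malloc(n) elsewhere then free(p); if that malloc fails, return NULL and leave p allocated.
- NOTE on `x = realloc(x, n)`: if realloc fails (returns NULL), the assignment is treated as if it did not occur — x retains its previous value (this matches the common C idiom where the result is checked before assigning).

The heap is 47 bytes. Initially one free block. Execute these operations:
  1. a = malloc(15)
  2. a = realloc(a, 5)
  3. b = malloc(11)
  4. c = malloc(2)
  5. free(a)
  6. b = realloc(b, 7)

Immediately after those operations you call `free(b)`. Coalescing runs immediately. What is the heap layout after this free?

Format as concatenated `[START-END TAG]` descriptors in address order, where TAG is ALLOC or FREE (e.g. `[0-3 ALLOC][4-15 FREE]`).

Op 1: a = malloc(15) -> a = 0; heap: [0-14 ALLOC][15-46 FREE]
Op 2: a = realloc(a, 5) -> a = 0; heap: [0-4 ALLOC][5-46 FREE]
Op 3: b = malloc(11) -> b = 5; heap: [0-4 ALLOC][5-15 ALLOC][16-46 FREE]
Op 4: c = malloc(2) -> c = 16; heap: [0-4 ALLOC][5-15 ALLOC][16-17 ALLOC][18-46 FREE]
Op 5: free(a) -> (freed a); heap: [0-4 FREE][5-15 ALLOC][16-17 ALLOC][18-46 FREE]
Op 6: b = realloc(b, 7) -> b = 5; heap: [0-4 FREE][5-11 ALLOC][12-15 FREE][16-17 ALLOC][18-46 FREE]
free(b): b = 5 -> block [5-11 ALLOC]; mark free, coalesce with adjacent free neighbors -> [0-15 FREE][16-17 ALLOC][18-46 FREE]

Answer: [0-15 FREE][16-17 ALLOC][18-46 FREE]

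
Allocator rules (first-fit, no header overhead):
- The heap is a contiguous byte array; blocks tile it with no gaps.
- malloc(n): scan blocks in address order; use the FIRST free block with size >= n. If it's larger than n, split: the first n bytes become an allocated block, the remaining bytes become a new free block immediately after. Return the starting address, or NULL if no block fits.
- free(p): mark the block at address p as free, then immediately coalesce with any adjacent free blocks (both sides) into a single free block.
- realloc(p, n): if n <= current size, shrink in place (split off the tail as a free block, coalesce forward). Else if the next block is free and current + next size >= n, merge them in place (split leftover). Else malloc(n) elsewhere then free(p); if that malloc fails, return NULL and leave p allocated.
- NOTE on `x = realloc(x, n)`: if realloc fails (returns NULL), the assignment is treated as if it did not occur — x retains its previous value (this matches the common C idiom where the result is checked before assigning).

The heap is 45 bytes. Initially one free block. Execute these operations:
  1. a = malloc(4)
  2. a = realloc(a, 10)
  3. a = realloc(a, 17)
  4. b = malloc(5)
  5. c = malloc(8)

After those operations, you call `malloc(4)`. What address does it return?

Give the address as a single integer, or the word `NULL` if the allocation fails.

Op 1: a = malloc(4) -> a = 0; heap: [0-3 ALLOC][4-44 FREE]
Op 2: a = realloc(a, 10) -> a = 0; heap: [0-9 ALLOC][10-44 FREE]
Op 3: a = realloc(a, 17) -> a = 0; heap: [0-16 ALLOC][17-44 FREE]
Op 4: b = malloc(5) -> b = 17; heap: [0-16 ALLOC][17-21 ALLOC][22-44 FREE]
Op 5: c = malloc(8) -> c = 22; heap: [0-16 ALLOC][17-21 ALLOC][22-29 ALLOC][30-44 FREE]
malloc(4): first-fit scan over [0-16 ALLOC][17-21 ALLOC][22-29 ALLOC][30-44 FREE] -> 30

Answer: 30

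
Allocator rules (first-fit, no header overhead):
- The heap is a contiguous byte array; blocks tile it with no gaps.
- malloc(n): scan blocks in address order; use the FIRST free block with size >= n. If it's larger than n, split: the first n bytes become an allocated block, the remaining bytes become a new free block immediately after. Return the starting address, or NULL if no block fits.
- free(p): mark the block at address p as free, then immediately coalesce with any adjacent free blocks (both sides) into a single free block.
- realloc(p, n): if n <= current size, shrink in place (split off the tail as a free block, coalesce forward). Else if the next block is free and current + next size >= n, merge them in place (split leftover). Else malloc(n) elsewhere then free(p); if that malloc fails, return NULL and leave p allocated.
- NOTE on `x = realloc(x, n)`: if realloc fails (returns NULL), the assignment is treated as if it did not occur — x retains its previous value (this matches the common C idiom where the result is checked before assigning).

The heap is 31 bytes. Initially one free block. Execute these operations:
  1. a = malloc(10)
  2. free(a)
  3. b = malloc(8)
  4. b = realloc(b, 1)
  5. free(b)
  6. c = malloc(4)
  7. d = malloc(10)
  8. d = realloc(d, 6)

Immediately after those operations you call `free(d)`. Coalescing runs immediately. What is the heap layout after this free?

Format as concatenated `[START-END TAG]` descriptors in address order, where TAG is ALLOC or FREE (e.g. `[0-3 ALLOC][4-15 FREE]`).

Answer: [0-3 ALLOC][4-30 FREE]

Derivation:
Op 1: a = malloc(10) -> a = 0; heap: [0-9 ALLOC][10-30 FREE]
Op 2: free(a) -> (freed a); heap: [0-30 FREE]
Op 3: b = malloc(8) -> b = 0; heap: [0-7 ALLOC][8-30 FREE]
Op 4: b = realloc(b, 1) -> b = 0; heap: [0-0 ALLOC][1-30 FREE]
Op 5: free(b) -> (freed b); heap: [0-30 FREE]
Op 6: c = malloc(4) -> c = 0; heap: [0-3 ALLOC][4-30 FREE]
Op 7: d = malloc(10) -> d = 4; heap: [0-3 ALLOC][4-13 ALLOC][14-30 FREE]
Op 8: d = realloc(d, 6) -> d = 4; heap: [0-3 ALLOC][4-9 ALLOC][10-30 FREE]
free(d): d = 4 -> block [4-9 ALLOC]; mark free, coalesce with adjacent free neighbors -> [0-3 ALLOC][4-30 FREE]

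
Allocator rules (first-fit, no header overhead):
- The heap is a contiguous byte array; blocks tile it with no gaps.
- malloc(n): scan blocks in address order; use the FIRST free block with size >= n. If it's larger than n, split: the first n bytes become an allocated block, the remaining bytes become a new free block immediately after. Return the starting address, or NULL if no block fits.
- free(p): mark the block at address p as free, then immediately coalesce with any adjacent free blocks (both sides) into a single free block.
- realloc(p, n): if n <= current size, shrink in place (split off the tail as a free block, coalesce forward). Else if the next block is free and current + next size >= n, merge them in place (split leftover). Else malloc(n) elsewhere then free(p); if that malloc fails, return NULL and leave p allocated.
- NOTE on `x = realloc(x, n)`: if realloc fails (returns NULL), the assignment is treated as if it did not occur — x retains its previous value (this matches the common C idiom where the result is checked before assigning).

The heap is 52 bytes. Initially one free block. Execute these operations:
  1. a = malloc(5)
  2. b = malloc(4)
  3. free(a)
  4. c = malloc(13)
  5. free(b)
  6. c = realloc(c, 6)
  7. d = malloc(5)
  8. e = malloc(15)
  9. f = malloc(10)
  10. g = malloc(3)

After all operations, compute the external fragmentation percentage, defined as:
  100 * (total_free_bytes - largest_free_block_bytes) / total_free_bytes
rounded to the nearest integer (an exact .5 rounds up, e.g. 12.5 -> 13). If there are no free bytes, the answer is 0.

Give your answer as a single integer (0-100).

Op 1: a = malloc(5) -> a = 0; heap: [0-4 ALLOC][5-51 FREE]
Op 2: b = malloc(4) -> b = 5; heap: [0-4 ALLOC][5-8 ALLOC][9-51 FREE]
Op 3: free(a) -> (freed a); heap: [0-4 FREE][5-8 ALLOC][9-51 FREE]
Op 4: c = malloc(13) -> c = 9; heap: [0-4 FREE][5-8 ALLOC][9-21 ALLOC][22-51 FREE]
Op 5: free(b) -> (freed b); heap: [0-8 FREE][9-21 ALLOC][22-51 FREE]
Op 6: c = realloc(c, 6) -> c = 9; heap: [0-8 FREE][9-14 ALLOC][15-51 FREE]
Op 7: d = malloc(5) -> d = 0; heap: [0-4 ALLOC][5-8 FREE][9-14 ALLOC][15-51 FREE]
Op 8: e = malloc(15) -> e = 15; heap: [0-4 ALLOC][5-8 FREE][9-14 ALLOC][15-29 ALLOC][30-51 FREE]
Op 9: f = malloc(10) -> f = 30; heap: [0-4 ALLOC][5-8 FREE][9-14 ALLOC][15-29 ALLOC][30-39 ALLOC][40-51 FREE]
Op 10: g = malloc(3) -> g = 5; heap: [0-4 ALLOC][5-7 ALLOC][8-8 FREE][9-14 ALLOC][15-29 ALLOC][30-39 ALLOC][40-51 FREE]
Free blocks: [1 12] total_free=13 largest=12 -> 100*(13-12)/13 = 100/13 ≈ 7.692 -> rounds to 8

Answer: 8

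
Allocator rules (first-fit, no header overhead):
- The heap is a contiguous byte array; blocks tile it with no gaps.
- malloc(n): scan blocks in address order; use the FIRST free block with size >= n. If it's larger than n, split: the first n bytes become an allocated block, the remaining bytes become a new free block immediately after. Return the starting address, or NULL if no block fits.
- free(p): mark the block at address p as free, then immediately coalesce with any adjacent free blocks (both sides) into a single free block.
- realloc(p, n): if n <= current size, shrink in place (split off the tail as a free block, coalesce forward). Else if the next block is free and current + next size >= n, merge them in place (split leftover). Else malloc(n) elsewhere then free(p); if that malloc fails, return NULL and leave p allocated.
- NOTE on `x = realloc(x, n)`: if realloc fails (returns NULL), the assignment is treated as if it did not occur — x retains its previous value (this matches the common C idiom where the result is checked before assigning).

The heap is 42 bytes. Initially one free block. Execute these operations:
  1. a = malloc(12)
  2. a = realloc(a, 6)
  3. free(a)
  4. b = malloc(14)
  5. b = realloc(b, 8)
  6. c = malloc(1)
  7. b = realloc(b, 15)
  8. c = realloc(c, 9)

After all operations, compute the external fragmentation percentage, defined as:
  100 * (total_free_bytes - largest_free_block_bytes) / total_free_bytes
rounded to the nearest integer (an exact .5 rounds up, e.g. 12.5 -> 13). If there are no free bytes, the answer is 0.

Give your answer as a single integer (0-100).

Op 1: a = malloc(12) -> a = 0; heap: [0-11 ALLOC][12-41 FREE]
Op 2: a = realloc(a, 6) -> a = 0; heap: [0-5 ALLOC][6-41 FREE]
Op 3: free(a) -> (freed a); heap: [0-41 FREE]
Op 4: b = malloc(14) -> b = 0; heap: [0-13 ALLOC][14-41 FREE]
Op 5: b = realloc(b, 8) -> b = 0; heap: [0-7 ALLOC][8-41 FREE]
Op 6: c = malloc(1) -> c = 8; heap: [0-7 ALLOC][8-8 ALLOC][9-41 FREE]
Op 7: b = realloc(b, 15) -> b = 9; heap: [0-7 FREE][8-8 ALLOC][9-23 ALLOC][24-41 FREE]
Op 8: c = realloc(c, 9) -> c = 24; heap: [0-8 FREE][9-23 ALLOC][24-32 ALLOC][33-41 FREE]
Free blocks: [9 9] total_free=18 largest=9 -> 100*(18-9)/18 = 900/18 = 50

Answer: 50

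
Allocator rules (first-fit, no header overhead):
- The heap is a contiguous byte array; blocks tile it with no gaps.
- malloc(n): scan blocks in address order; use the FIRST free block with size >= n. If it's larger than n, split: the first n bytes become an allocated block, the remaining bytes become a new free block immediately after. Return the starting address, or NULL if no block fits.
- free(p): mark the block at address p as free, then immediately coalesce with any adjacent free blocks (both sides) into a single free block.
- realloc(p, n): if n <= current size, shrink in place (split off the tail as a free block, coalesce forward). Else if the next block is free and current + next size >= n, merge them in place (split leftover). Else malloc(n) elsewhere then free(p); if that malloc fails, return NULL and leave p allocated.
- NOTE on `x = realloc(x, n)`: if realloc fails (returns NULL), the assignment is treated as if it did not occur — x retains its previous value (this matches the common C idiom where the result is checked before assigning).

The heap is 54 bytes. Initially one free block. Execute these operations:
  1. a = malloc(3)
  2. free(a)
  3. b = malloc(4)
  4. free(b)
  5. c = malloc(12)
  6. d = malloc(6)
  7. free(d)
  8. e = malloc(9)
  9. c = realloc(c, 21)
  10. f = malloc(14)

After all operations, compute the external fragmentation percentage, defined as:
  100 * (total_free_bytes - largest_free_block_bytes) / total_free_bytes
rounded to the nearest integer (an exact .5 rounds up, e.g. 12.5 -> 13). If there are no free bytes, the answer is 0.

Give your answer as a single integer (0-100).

Op 1: a = malloc(3) -> a = 0; heap: [0-2 ALLOC][3-53 FREE]
Op 2: free(a) -> (freed a); heap: [0-53 FREE]
Op 3: b = malloc(4) -> b = 0; heap: [0-3 ALLOC][4-53 FREE]
Op 4: free(b) -> (freed b); heap: [0-53 FREE]
Op 5: c = malloc(12) -> c = 0; heap: [0-11 ALLOC][12-53 FREE]
Op 6: d = malloc(6) -> d = 12; heap: [0-11 ALLOC][12-17 ALLOC][18-53 FREE]
Op 7: free(d) -> (freed d); heap: [0-11 ALLOC][12-53 FREE]
Op 8: e = malloc(9) -> e = 12; heap: [0-11 ALLOC][12-20 ALLOC][21-53 FREE]
Op 9: c = realloc(c, 21) -> c = 21; heap: [0-11 FREE][12-20 ALLOC][21-41 ALLOC][42-53 FREE]
Op 10: f = malloc(14) -> f = NULL; heap: [0-11 FREE][12-20 ALLOC][21-41 ALLOC][42-53 FREE]
Free blocks: [12 12] total_free=24 largest=12 -> 100*(24-12)/24 = 1200/24 = 50

Answer: 50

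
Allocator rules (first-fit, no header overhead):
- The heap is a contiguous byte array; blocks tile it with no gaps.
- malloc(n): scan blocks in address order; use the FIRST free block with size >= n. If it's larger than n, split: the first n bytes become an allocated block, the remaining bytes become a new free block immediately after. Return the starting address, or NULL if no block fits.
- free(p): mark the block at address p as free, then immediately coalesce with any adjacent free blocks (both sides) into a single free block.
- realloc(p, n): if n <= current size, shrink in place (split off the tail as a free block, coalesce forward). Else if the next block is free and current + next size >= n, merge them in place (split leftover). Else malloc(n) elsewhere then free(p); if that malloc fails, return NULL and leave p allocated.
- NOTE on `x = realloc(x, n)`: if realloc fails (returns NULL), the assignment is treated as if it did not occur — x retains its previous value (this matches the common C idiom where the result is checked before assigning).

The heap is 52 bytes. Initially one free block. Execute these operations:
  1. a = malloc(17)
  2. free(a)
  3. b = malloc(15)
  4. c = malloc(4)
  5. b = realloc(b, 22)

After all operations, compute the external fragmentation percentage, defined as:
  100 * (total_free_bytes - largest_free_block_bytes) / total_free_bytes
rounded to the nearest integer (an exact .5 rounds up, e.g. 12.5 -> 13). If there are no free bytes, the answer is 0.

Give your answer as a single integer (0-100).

Answer: 42

Derivation:
Op 1: a = malloc(17) -> a = 0; heap: [0-16 ALLOC][17-51 FREE]
Op 2: free(a) -> (freed a); heap: [0-51 FREE]
Op 3: b = malloc(15) -> b = 0; heap: [0-14 ALLOC][15-51 FREE]
Op 4: c = malloc(4) -> c = 15; heap: [0-14 ALLOC][15-18 ALLOC][19-51 FREE]
Op 5: b = realloc(b, 22) -> b = 19; heap: [0-14 FREE][15-18 ALLOC][19-40 ALLOC][41-51 FREE]
Free blocks: [15 11] total_free=26 largest=15 -> 100*(26-15)/26 = 1100/26 ≈ 42.308 -> rounds to 42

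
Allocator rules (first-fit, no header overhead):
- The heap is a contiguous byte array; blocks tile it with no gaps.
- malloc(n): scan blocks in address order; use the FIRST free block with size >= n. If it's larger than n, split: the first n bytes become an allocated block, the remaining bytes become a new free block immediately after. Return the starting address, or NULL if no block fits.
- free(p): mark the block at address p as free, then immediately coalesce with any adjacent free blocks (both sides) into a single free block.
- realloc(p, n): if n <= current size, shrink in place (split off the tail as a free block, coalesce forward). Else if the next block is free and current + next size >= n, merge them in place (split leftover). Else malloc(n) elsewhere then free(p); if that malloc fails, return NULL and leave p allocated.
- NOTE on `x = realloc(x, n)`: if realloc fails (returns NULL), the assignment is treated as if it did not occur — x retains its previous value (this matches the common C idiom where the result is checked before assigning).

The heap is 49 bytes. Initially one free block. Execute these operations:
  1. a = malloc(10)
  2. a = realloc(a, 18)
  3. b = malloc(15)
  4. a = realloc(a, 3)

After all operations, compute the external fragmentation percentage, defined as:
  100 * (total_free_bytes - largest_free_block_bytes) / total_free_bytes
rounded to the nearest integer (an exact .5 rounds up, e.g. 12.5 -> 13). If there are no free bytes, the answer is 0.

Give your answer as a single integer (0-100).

Op 1: a = malloc(10) -> a = 0; heap: [0-9 ALLOC][10-48 FREE]
Op 2: a = realloc(a, 18) -> a = 0; heap: [0-17 ALLOC][18-48 FREE]
Op 3: b = malloc(15) -> b = 18; heap: [0-17 ALLOC][18-32 ALLOC][33-48 FREE]
Op 4: a = realloc(a, 3) -> a = 0; heap: [0-2 ALLOC][3-17 FREE][18-32 ALLOC][33-48 FREE]
Free blocks: [15 16] total_free=31 largest=16 -> 100*(31-16)/31 = 1500/31 ≈ 48.387 -> rounds to 48

Answer: 48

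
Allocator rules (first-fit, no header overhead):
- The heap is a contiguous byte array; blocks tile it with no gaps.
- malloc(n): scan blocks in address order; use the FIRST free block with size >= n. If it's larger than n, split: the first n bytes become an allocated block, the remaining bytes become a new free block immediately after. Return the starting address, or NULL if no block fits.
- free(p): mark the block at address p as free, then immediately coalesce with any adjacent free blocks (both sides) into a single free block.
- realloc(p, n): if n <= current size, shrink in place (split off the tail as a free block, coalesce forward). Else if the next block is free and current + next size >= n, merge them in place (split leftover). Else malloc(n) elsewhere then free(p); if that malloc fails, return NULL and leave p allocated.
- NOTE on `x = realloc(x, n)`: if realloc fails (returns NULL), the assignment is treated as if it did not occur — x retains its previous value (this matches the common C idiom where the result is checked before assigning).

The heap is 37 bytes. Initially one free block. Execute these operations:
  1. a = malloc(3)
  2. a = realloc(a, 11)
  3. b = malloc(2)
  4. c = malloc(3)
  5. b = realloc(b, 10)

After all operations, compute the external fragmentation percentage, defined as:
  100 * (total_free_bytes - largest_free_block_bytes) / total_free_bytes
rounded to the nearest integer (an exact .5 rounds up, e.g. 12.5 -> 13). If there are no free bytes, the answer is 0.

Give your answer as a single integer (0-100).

Answer: 15

Derivation:
Op 1: a = malloc(3) -> a = 0; heap: [0-2 ALLOC][3-36 FREE]
Op 2: a = realloc(a, 11) -> a = 0; heap: [0-10 ALLOC][11-36 FREE]
Op 3: b = malloc(2) -> b = 11; heap: [0-10 ALLOC][11-12 ALLOC][13-36 FREE]
Op 4: c = malloc(3) -> c = 13; heap: [0-10 ALLOC][11-12 ALLOC][13-15 ALLOC][16-36 FREE]
Op 5: b = realloc(b, 10) -> b = 16; heap: [0-10 ALLOC][11-12 FREE][13-15 ALLOC][16-25 ALLOC][26-36 FREE]
Free blocks: [2 11] total_free=13 largest=11 -> 100*(13-11)/13 = 200/13 ≈ 15.385 -> rounds to 15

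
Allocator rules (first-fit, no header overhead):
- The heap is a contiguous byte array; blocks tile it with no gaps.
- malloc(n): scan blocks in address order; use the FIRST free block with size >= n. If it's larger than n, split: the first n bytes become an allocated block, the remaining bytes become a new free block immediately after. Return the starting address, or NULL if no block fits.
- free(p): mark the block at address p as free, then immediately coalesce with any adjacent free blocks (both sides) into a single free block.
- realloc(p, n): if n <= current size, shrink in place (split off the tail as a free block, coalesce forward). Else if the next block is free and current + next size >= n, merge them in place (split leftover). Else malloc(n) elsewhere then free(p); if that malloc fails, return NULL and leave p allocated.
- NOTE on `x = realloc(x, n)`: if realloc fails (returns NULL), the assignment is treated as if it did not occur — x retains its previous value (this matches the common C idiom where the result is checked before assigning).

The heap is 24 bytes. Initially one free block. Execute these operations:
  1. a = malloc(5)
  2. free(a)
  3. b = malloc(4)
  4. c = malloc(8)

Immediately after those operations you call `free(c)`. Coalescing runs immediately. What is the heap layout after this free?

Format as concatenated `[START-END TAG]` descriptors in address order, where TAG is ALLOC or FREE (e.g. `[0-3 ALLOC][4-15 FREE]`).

Answer: [0-3 ALLOC][4-23 FREE]

Derivation:
Op 1: a = malloc(5) -> a = 0; heap: [0-4 ALLOC][5-23 FREE]
Op 2: free(a) -> (freed a); heap: [0-23 FREE]
Op 3: b = malloc(4) -> b = 0; heap: [0-3 ALLOC][4-23 FREE]
Op 4: c = malloc(8) -> c = 4; heap: [0-3 ALLOC][4-11 ALLOC][12-23 FREE]
free(c): c = 4 -> block [4-11 ALLOC]; mark free, coalesce with adjacent free neighbors -> [0-3 ALLOC][4-23 FREE]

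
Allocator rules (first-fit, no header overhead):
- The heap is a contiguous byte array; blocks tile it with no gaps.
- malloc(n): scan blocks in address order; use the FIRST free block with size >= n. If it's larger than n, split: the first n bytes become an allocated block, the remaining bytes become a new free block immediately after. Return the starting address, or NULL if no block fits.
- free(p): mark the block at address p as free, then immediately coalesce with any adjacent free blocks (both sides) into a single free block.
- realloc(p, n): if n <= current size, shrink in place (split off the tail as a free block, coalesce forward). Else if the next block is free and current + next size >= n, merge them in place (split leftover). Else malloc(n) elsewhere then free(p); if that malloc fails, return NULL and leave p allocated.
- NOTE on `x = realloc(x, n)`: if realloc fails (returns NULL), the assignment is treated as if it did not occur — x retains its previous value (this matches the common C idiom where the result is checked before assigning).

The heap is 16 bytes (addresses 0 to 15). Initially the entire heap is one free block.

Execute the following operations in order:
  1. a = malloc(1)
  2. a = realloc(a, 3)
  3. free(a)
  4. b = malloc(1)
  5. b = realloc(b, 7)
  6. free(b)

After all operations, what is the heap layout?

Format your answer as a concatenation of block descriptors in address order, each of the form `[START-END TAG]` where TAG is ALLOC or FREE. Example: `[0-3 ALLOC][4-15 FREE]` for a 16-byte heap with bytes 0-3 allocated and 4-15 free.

Answer: [0-15 FREE]

Derivation:
Op 1: a = malloc(1) -> a = 0; heap: [0-0 ALLOC][1-15 FREE]
Op 2: a = realloc(a, 3) -> a = 0; heap: [0-2 ALLOC][3-15 FREE]
Op 3: free(a) -> (freed a); heap: [0-15 FREE]
Op 4: b = malloc(1) -> b = 0; heap: [0-0 ALLOC][1-15 FREE]
Op 5: b = realloc(b, 7) -> b = 0; heap: [0-6 ALLOC][7-15 FREE]
Op 6: free(b) -> (freed b); heap: [0-15 FREE]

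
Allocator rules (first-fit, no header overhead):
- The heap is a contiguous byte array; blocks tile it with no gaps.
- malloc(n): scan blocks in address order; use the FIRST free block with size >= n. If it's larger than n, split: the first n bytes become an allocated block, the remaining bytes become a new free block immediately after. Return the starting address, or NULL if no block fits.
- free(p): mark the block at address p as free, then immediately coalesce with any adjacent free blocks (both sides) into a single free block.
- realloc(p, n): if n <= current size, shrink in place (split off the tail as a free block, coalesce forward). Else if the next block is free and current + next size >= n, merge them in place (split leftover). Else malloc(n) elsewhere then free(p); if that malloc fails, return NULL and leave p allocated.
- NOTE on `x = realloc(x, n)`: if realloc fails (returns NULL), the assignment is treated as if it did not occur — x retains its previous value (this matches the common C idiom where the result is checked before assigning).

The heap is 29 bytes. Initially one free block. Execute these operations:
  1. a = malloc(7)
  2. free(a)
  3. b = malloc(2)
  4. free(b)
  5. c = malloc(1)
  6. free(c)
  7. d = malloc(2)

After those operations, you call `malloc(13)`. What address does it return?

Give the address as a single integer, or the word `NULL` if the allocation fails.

Answer: 2

Derivation:
Op 1: a = malloc(7) -> a = 0; heap: [0-6 ALLOC][7-28 FREE]
Op 2: free(a) -> (freed a); heap: [0-28 FREE]
Op 3: b = malloc(2) -> b = 0; heap: [0-1 ALLOC][2-28 FREE]
Op 4: free(b) -> (freed b); heap: [0-28 FREE]
Op 5: c = malloc(1) -> c = 0; heap: [0-0 ALLOC][1-28 FREE]
Op 6: free(c) -> (freed c); heap: [0-28 FREE]
Op 7: d = malloc(2) -> d = 0; heap: [0-1 ALLOC][2-28 FREE]
malloc(13): first-fit scan over [0-1 ALLOC][2-28 FREE] -> 2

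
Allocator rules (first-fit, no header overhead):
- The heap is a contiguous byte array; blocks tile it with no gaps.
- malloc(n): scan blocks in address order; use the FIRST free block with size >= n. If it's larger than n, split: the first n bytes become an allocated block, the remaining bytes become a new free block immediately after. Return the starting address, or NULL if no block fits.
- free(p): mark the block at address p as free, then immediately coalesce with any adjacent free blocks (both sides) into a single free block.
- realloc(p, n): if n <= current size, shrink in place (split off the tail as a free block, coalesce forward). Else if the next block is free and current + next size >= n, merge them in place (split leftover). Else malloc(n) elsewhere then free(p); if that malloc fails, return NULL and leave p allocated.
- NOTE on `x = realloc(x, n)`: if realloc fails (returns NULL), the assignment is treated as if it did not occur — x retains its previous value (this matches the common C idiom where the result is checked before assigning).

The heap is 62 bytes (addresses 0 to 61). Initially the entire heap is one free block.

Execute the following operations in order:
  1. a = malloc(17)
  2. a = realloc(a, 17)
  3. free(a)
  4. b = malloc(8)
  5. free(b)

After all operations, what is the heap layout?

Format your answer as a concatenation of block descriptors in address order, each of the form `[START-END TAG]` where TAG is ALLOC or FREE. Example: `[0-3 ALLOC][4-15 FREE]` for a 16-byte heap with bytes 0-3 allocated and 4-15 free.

Op 1: a = malloc(17) -> a = 0; heap: [0-16 ALLOC][17-61 FREE]
Op 2: a = realloc(a, 17) -> a = 0; heap: [0-16 ALLOC][17-61 FREE]
Op 3: free(a) -> (freed a); heap: [0-61 FREE]
Op 4: b = malloc(8) -> b = 0; heap: [0-7 ALLOC][8-61 FREE]
Op 5: free(b) -> (freed b); heap: [0-61 FREE]

Answer: [0-61 FREE]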